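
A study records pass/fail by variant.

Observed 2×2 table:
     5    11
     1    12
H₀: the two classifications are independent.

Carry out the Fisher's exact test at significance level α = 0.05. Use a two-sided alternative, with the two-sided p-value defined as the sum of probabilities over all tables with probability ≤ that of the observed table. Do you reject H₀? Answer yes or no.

reject H₀: no

Margins: r₁=16, r₂=13, c₁=6, c₂=23, n=29
p_obs = C(16,5)·C(13,1)/C(29,6); sum pmf over tables with pmf ≤ p_obs
p-value (two-sided) = 0.18336
At α=0.05: p ≥ α → fail to reject H₀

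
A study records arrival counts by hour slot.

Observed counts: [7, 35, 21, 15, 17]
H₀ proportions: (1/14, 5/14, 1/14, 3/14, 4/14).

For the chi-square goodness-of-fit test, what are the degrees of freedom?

degrees of freedom = 4

df = k − 1 = 5 − 1 = 4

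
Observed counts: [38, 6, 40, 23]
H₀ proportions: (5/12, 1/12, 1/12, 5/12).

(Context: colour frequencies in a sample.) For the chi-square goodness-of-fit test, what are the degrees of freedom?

degrees of freedom = 3

df = k − 1 = 4 − 1 = 3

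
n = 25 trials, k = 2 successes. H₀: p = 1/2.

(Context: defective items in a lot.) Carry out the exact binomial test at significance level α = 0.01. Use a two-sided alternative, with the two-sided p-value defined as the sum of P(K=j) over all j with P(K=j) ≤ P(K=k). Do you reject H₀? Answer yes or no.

Exact binomial: n=25, k=2, p₀=1/2=0.5000
P(X=j) = C(n,j)·p₀^j·(1−p₀)^(n−j); p = Σ P(X=j) over j with P(X=j) ≤ P(X=2)
p-value (two-sided) = 0.00002
At α=0.01: p < α → reject H₀

reject H₀: yes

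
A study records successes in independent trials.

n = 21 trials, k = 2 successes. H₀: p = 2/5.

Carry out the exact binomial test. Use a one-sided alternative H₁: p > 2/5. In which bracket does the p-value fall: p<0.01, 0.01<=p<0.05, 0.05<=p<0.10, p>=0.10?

p-value bracket: p>=0.10

Exact binomial: n=21, k=2, p₀=2/5=0.4000
P(X≥2) from Σ C(n,i)·p₀^i·(1−p₀)^(n−i)
p-value (one-sided, H₁ greater) = 0.99967
→ bracket: p>=0.10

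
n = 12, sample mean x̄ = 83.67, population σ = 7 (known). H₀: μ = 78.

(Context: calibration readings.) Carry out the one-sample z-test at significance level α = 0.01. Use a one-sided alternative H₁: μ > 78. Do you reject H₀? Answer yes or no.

reject H₀: yes

SE = σ/√n = 7/√12 = 2.0207
z = (x̄−μ₀)/SE = (83.67−78)/2.0207 = 2.8059
p-value (one-sided, H₁ greater) = 0.00251
At α=0.01: p < α → reject H₀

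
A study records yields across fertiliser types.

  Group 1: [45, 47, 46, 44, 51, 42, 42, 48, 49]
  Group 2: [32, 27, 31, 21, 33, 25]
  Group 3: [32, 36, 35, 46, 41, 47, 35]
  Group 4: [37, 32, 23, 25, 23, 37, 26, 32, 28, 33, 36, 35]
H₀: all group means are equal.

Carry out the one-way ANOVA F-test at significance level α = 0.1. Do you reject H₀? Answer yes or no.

Group means [46.00, 28.17, 38.86, 30.58], grand mean 35.941
SSB = Σnᵢ(x̄ᵢ−x̄)² = 1677.275; SSW = ΣΣ(x−x̄ᵢ)² = 706.607
MSB = 1677.275/3 = 559.0917; MSW = 706.607/30 = 23.5536
F = MSB/MSW = 23.7370
df = (3, 30)
p-value (upper-tail) = 0.00000
At α=0.1: p < α → reject H₀

reject H₀: yes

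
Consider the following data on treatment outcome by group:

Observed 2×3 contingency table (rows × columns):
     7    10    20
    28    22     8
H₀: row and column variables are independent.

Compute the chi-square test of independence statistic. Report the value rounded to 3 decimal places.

Row totals [37, 58], col totals [35, 32, 28], n=95
χ² = (7−13.63)²/13.63 + (10−12.46)²/12.46 + (20−10.91)²/10.91 + (28−21.37)²/21.37 + (22−19.54)²/19.54 + (8−17.09)²/17.09 = 18.5050
df = 2

test statistic = 18.505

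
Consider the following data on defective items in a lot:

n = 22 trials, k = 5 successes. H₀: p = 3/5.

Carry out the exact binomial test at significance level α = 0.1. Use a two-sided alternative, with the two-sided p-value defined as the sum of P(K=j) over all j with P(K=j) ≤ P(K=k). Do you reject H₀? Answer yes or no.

Exact binomial: n=22, k=5, p₀=3/5=0.6000
P(X=j) = C(n,j)·p₀^j·(1−p₀)^(n−j); p = Σ P(X=j) over j with P(X=j) ≤ P(X=5)
p-value (two-sided) = 0.00063
At α=0.1: p < α → reject H₀

reject H₀: yes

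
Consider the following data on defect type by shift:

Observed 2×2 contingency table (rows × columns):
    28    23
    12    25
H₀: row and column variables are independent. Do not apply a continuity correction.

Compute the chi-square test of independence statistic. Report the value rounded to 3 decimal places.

test statistic = 4.367

Row totals [51, 37], col totals [40, 48], n=88
χ² = (28−23.18)²/23.18 + (23−27.82)²/27.82 + (12−16.82)²/16.82 + (25−20.18)²/20.18 = 4.3666
df = 1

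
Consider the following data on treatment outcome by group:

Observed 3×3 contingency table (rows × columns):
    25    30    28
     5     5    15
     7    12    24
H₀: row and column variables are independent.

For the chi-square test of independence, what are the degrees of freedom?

df = (r−1)(c−1) = (3−1)·(3−1) = 4

degrees of freedom = 4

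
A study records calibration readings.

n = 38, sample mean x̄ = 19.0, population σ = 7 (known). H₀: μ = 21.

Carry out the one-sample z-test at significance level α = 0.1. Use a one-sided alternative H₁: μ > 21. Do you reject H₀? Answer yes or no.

reject H₀: no

SE = σ/√n = 7/√38 = 1.1355
z = (x̄−μ₀)/SE = (19.0−21)/1.1355 = -1.7613
p-value (one-sided, H₁ greater) = 0.96090
At α=0.1: p ≥ α → fail to reject H₀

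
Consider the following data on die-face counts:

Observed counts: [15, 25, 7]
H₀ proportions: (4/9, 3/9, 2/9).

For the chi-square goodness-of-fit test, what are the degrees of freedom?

degrees of freedom = 2

df = k − 1 = 3 − 1 = 2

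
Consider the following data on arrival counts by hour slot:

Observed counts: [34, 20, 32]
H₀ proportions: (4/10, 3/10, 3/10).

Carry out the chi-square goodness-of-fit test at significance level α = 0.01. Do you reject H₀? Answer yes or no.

n = 86; E_i = n·p_i = [34.40, 25.80, 25.80]
χ² = (34−34.40)²/34.40 + (20−25.80)²/25.80 + (32−25.80)²/25.80 = 2.7984
df = 2
p-value (upper-tail) = 0.24679
At α=0.01: p ≥ α → fail to reject H₀

reject H₀: no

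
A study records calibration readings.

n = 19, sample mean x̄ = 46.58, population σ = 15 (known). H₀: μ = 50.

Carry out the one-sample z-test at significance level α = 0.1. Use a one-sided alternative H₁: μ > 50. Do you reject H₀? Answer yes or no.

SE = σ/√n = 15/√19 = 3.4412
z = (x̄−μ₀)/SE = (46.58−50)/3.4412 = -0.9938
p-value (one-sided, H₁ greater) = 0.83985
At α=0.1: p ≥ α → fail to reject H₀

reject H₀: no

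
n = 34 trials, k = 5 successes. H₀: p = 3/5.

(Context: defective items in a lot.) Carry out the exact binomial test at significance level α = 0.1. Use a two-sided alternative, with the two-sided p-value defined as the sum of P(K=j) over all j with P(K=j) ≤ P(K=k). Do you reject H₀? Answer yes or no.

Exact binomial: n=34, k=5, p₀=3/5=0.6000
P(X=j) = C(n,j)·p₀^j·(1−p₀)^(n−j); p = Σ P(X=j) over j with P(X=j) ≤ P(X=5)
p-value (two-sided) = 0.00000
At α=0.1: p < α → reject H₀

reject H₀: yes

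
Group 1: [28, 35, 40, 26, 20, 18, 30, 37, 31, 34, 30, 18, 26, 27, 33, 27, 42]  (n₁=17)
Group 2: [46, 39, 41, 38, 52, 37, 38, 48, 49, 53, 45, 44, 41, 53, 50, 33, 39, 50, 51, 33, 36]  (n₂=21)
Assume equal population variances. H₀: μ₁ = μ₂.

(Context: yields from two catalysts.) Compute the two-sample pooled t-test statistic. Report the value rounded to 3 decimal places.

test statistic = -6.346

x̄₁=29.529, s₁=6.992, n₁=17
x̄₂=43.619, s₂=6.652, n₂=21
s_p² = [16·6.992² + 20·6.652²]/36 = 46.3108
SE = √(s_p²·(1/17+1/21)) = 2.2202
t = (29.529−43.619)/2.2202 = -6.3460
df = 36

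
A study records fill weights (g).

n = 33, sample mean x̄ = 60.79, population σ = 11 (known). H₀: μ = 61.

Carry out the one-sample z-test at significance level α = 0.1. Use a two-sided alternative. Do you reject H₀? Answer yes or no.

reject H₀: no

SE = σ/√n = 11/√33 = 1.9149
z = (x̄−μ₀)/SE = (60.79−61)/1.9149 = -0.1097
p-value (two-sided) = 0.91267
At α=0.1: p ≥ α → fail to reject H₀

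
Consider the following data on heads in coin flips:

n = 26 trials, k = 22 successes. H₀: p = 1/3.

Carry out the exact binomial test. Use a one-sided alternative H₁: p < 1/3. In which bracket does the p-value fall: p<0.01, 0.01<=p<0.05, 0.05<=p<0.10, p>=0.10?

p-value bracket: p>=0.10

Exact binomial: n=26, k=22, p₀=1/3=0.3333
P(X≤22) from Σ C(n,i)·p₀^i·(1−p₀)^(n−i)
p-value (one-sided, H₁ less) = 1.00000
→ bracket: p>=0.10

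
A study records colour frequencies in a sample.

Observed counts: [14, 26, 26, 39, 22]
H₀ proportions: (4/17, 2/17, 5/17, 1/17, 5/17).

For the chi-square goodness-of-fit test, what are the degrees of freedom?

df = k − 1 = 5 − 1 = 4

degrees of freedom = 4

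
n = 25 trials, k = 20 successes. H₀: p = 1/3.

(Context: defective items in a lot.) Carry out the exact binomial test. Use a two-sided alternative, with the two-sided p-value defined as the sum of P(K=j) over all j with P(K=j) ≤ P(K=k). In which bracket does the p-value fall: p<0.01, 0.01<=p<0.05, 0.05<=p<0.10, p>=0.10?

p-value bracket: p<0.01

Exact binomial: n=25, k=20, p₀=1/3=0.3333
P(X=j) = C(n,j)·p₀^j·(1−p₀)^(n−j); p = Σ P(X=j) over j with P(X=j) ≤ P(X=20)
p-value (two-sided) = 0.00000
→ bracket: p<0.01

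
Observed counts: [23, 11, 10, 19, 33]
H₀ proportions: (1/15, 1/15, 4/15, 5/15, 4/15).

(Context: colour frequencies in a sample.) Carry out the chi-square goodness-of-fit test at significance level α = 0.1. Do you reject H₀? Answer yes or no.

n = 96; E_i = n·p_i = [6.40, 6.40, 25.60, 32.00, 25.60]
χ² = (23−6.40)²/6.40 + (11−6.40)²/6.40 + (10−25.60)²/25.60 + (19−32.00)²/32.00 + (33−25.60)²/25.60 = 63.2891
df = 4
p-value (upper-tail) = 0.00000
At α=0.1: p < α → reject H₀

reject H₀: yes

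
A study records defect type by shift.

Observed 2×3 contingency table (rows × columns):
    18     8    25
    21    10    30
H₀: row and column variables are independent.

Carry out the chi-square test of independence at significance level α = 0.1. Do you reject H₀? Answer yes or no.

Row totals [51, 61], col totals [39, 18, 55], n=112
χ² = (18−17.76)²/17.76 + (8−8.20)²/8.20 + (25−25.04)²/25.04 + (21−21.24)²/21.24 + (10−9.80)²/9.80 + (30−29.96)²/29.96 = 0.0148
df = 2
p-value (upper-tail) = 0.99263
At α=0.1: p ≥ α → fail to reject H₀

reject H₀: no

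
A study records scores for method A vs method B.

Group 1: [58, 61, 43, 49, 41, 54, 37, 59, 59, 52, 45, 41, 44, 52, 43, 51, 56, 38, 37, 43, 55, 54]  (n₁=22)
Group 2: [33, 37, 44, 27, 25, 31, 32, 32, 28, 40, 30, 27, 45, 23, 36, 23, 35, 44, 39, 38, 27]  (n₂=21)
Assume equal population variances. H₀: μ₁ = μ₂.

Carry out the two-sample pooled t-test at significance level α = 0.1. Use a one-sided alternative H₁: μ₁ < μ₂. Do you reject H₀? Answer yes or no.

x̄₁=48.727, s₁=7.766, n₁=22
x̄₂=33.143, s₂=6.843, n₂=21
s_p² = [21·7.766² + 20·6.843²]/41 = 53.7301
SE = √(s_p²·(1/22+1/21)) = 2.2363
t = (48.727−33.143)/2.2363 = 6.9690
df = 41
p-value (one-sided, H₁ less) = 1.00000
At α=0.1: p ≥ α → fail to reject H₀

reject H₀: no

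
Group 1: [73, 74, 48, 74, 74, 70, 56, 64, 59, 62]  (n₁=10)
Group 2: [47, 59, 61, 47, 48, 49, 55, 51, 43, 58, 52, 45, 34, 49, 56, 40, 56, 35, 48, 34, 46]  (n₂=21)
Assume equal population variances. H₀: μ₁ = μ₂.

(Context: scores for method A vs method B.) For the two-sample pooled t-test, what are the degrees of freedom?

degrees of freedom = 29

df = n₁ + n₂ − 2 = 10 + 21 − 2 = 29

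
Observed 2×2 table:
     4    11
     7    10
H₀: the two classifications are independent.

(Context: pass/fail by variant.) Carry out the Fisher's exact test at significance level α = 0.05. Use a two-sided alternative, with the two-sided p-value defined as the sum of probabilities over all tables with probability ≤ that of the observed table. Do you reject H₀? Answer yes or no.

reject H₀: no

Margins: r₁=15, r₂=17, c₁=11, c₂=21, n=32
p_obs = C(15,4)·C(17,7)/C(32,11); sum pmf over tables with pmf ≤ p_obs
p-value (two-sided) = 0.47191
At α=0.05: p ≥ α → fail to reject H₀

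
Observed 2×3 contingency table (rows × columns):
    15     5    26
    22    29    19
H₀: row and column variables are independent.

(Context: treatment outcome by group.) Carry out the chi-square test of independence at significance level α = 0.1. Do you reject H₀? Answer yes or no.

reject H₀: yes

Row totals [46, 70], col totals [37, 34, 45], n=116
χ² = (15−14.67)²/14.67 + (5−13.48)²/13.48 + (26−17.84)²/17.84 + (22−22.33)²/22.33 + (29−20.52)²/20.52 + (19−27.16)²/27.16 = 15.0323
df = 2
p-value (upper-tail) = 0.00054
At α=0.1: p < α → reject H₀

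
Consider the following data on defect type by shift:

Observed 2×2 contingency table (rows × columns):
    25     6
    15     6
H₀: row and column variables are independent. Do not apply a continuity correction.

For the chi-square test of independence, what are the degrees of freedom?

degrees of freedom = 1

df = (r−1)(c−1) = (2−1)·(2−1) = 1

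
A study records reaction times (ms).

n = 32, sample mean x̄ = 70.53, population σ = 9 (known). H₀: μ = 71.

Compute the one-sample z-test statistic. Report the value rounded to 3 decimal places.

test statistic = -0.295

SE = σ/√n = 9/√32 = 1.5910
z = (x̄−μ₀)/SE = (70.53−71)/1.5910 = -0.2954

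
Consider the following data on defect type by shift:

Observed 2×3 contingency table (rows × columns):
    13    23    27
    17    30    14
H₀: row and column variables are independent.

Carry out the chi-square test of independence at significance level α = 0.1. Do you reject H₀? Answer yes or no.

Row totals [63, 61], col totals [30, 53, 41], n=124
χ² = (13−15.24)²/15.24 + (23−26.93)²/26.93 + (27−20.83)²/20.83 + (17−14.76)²/14.76 + (30−26.07)²/26.07 + (14−20.17)²/20.17 = 5.5490
df = 2
p-value (upper-tail) = 0.06238
At α=0.1: p < α → reject H₀

reject H₀: yes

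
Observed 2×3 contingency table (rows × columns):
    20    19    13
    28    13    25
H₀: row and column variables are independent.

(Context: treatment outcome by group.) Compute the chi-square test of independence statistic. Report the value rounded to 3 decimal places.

test statistic = 4.652

Row totals [52, 66], col totals [48, 32, 38], n=118
χ² = (20−21.15)²/21.15 + (19−14.10)²/14.10 + (13−16.75)²/16.75 + (28−26.85)²/26.85 + (13−17.90)²/17.90 + (25−21.25)²/21.25 = 4.6523
df = 2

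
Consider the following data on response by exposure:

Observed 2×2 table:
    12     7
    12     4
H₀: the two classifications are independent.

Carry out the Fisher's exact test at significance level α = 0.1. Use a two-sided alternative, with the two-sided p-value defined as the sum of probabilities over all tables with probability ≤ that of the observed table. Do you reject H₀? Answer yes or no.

reject H₀: no

Margins: r₁=19, r₂=16, c₁=24, c₂=11, n=35
p_obs = C(19,12)·C(16,12)/C(35,24); sum pmf over tables with pmf ≤ p_obs
p-value (two-sided) = 0.49277
At α=0.1: p ≥ α → fail to reject H₀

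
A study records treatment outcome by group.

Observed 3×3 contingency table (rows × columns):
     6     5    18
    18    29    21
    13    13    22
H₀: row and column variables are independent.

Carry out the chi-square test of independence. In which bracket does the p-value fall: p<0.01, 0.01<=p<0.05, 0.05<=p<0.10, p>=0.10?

Row totals [29, 68, 48], col totals [37, 47, 61], n=145
χ² = (6−7.40)²/7.40 + (5−9.40)²/9.40 + (18−12.20)²/12.20 + (18−17.35)²/17.35 + (29−22.04)²/22.04 + (21−28.61)²/28.61 + (13−12.25)²/12.25 + (13−15.56)²/15.56 + (22−20.19)²/20.19 = 9.9543
df = 4
p-value (upper-tail) = 0.04121
→ bracket: 0.01<=p<0.05

p-value bracket: 0.01<=p<0.05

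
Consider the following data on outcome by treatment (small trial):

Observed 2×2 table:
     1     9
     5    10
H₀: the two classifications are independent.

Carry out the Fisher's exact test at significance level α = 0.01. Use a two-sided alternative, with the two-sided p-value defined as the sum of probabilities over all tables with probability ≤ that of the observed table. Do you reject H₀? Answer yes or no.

reject H₀: no

Margins: r₁=10, r₂=15, c₁=6, c₂=19, n=25
p_obs = C(10,1)·C(15,5)/C(25,6); sum pmf over tables with pmf ≤ p_obs
p-value (two-sided) = 0.34486
At α=0.01: p ≥ α → fail to reject H₀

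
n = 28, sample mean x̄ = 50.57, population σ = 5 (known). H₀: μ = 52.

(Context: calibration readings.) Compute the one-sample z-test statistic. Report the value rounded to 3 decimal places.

test statistic = -1.513

SE = σ/√n = 5/√28 = 0.9449
z = (x̄−μ₀)/SE = (50.57−52)/0.9449 = -1.5134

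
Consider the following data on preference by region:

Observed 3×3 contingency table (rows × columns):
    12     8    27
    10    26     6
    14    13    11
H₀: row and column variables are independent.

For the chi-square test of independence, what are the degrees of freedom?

degrees of freedom = 4

df = (r−1)(c−1) = (3−1)·(3−1) = 4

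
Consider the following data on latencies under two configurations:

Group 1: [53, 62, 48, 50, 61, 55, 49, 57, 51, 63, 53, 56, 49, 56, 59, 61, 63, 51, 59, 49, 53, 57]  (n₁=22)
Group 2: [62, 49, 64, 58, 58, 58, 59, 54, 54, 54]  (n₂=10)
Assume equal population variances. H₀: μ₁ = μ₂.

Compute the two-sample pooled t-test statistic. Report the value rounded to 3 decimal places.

x̄₁=55.227, s₁=4.956, n₁=22
x̄₂=57.000, s₂=4.372, n₂=10
s_p² = [21·4.956² + 9·4.372²]/30 = 22.9288
SE = √(s_p²·(1/22+1/10)) = 1.8262
t = (55.227−57.000)/1.8262 = -0.9707
df = 30

test statistic = -0.971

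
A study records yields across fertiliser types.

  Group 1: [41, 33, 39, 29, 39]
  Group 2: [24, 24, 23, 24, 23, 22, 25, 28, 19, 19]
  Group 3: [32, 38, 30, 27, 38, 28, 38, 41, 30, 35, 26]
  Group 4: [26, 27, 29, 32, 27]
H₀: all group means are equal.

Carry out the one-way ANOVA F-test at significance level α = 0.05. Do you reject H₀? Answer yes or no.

reject H₀: yes

Group means [36.20, 23.10, 33.00, 28.20], grand mean 29.548
SSB = Σnᵢ(x̄ᵢ−x̄)² = 777.177; SSW = ΣΣ(x−x̄ᵢ)² = 460.500
MSB = 777.177/3 = 259.0591; MSW = 460.500/27 = 17.0556
F = MSB/MSW = 15.1891
df = (3, 27)
p-value (upper-tail) = 0.00001
At α=0.05: p < α → reject H₀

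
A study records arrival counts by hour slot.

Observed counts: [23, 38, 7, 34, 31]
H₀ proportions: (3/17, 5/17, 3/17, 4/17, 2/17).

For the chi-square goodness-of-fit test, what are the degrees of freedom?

df = k − 1 = 5 − 1 = 4

degrees of freedom = 4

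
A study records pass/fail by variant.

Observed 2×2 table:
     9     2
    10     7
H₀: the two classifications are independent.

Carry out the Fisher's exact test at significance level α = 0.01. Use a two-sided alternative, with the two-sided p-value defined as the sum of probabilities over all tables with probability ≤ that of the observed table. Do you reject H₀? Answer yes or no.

Margins: r₁=11, r₂=17, c₁=19, c₂=9, n=28
p_obs = C(11,9)·C(17,10)/C(28,19); sum pmf over tables with pmf ≤ p_obs
p-value (two-sided) = 0.24950
At α=0.01: p ≥ α → fail to reject H₀

reject H₀: no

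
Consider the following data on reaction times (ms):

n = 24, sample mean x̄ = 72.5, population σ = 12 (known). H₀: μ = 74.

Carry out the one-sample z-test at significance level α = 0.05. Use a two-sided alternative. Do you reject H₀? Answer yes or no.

reject H₀: no

SE = σ/√n = 12/√24 = 2.4495
z = (x̄−μ₀)/SE = (72.5−74)/2.4495 = -0.6124
p-value (two-sided) = 0.54029
At α=0.05: p ≥ α → fail to reject H₀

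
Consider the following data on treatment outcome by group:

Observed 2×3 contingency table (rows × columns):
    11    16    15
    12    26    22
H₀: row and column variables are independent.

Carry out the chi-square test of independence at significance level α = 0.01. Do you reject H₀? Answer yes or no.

reject H₀: no

Row totals [42, 60], col totals [23, 42, 37], n=102
χ² = (11−9.47)²/9.47 + (16−17.29)²/17.29 + (15−15.24)²/15.24 + (12−13.53)²/13.53 + (26−24.71)²/24.71 + (22−21.76)²/21.76 = 0.5907
df = 2
p-value (upper-tail) = 0.74428
At α=0.01: p ≥ α → fail to reject H₀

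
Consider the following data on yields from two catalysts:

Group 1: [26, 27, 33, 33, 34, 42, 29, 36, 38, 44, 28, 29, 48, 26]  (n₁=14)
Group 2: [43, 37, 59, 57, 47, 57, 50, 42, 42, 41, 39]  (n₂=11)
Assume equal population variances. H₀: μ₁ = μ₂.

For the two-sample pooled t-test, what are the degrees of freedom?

degrees of freedom = 23

df = n₁ + n₂ − 2 = 14 + 11 − 2 = 23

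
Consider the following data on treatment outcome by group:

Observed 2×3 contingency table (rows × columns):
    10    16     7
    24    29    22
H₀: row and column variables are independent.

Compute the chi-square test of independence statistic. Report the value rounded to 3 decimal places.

Row totals [33, 75], col totals [34, 45, 29], n=108
χ² = (10−10.39)²/10.39 + (16−13.75)²/13.75 + (7−8.86)²/8.86 + (24−23.61)²/23.61 + (29−31.25)²/31.25 + (22−20.14)²/20.14 = 1.1140
df = 2

test statistic = 1.114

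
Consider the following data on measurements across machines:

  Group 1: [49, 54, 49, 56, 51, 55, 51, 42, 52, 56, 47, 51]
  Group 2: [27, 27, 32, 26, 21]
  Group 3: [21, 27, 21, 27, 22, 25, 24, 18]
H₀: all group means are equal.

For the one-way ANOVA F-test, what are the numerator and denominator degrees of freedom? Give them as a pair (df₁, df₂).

degrees of freedom = [2, 22]

k = 3 groups, N = 25 total
df = (k−1, N−k) = (3−1, 25−3) = (2, 22)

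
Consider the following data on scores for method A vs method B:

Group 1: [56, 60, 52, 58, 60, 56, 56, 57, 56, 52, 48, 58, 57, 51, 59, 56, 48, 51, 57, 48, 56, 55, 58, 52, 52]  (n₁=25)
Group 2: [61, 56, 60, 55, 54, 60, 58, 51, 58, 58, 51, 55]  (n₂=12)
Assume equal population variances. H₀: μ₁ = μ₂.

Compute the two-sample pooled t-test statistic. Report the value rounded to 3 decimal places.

test statistic = -1.319

x̄₁=54.760, s₁=3.677, n₁=25
x̄₂=56.417, s₂=3.343, n₂=12
s_p² = [24·3.677² + 11·3.343²]/35 = 12.7850
SE = √(s_p²·(1/25+1/12)) = 1.2557
t = (54.760−56.417)/1.2557 = -1.3193
df = 35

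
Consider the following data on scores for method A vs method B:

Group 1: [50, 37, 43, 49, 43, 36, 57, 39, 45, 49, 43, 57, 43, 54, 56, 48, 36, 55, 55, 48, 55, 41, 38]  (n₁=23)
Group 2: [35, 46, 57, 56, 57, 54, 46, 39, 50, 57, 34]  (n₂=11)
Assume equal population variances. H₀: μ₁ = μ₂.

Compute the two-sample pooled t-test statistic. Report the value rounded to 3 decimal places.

test statistic = -0.508

x̄₁=46.826, s₁=7.171, n₁=23
x̄₂=48.273, s₂=8.945, n₂=11
s_p² = [22·7.171² + 10·8.945²]/32 = 60.3589
SE = √(s_p²·(1/23+1/11)) = 2.8481
t = (46.826−48.273)/2.8481 = -0.5079
df = 32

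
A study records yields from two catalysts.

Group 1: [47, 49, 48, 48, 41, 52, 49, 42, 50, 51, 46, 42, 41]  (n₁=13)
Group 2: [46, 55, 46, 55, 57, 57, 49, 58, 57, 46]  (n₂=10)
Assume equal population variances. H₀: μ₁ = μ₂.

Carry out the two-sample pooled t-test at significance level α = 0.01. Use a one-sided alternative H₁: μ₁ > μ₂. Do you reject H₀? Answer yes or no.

x̄₁=46.615, s₁=3.885, n₁=13
x̄₂=52.600, s₂=5.190, n₂=10
s_p² = [12·3.885² + 9·5.190²]/21 = 20.1656
SE = √(s_p²·(1/13+1/10)) = 1.8888
t = (46.615−52.600)/1.8888 = -3.1684
df = 21
p-value (one-sided, H₁ greater) = 0.99768
At α=0.01: p ≥ α → fail to reject H₀

reject H₀: no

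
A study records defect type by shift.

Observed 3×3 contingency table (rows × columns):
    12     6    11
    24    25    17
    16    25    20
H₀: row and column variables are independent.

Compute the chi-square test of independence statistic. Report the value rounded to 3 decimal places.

Row totals [29, 66, 61], col totals [52, 56, 48], n=156
χ² = (12−9.67)²/9.67 + (6−10.41)²/10.41 + (11−8.92)²/8.92 + (24−22.00)²/22.00 + (25−23.69)²/23.69 + (17−20.31)²/20.31 + (16−20.33)²/20.33 + (25−21.90)²/21.90 + (20−18.77)²/18.77 = 5.1516
df = 4

test statistic = 5.152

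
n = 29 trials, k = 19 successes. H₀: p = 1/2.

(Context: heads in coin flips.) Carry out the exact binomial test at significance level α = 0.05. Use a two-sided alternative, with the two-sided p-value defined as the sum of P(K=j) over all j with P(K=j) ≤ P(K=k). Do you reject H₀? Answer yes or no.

Exact binomial: n=29, k=19, p₀=1/2=0.5000
P(X=j) = C(n,j)·p₀^j·(1−p₀)^(n−j); p = Σ P(X=j) over j with P(X=j) ≤ P(X=19)
p-value (two-sided) = 0.13605
At α=0.05: p ≥ α → fail to reject H₀

reject H₀: no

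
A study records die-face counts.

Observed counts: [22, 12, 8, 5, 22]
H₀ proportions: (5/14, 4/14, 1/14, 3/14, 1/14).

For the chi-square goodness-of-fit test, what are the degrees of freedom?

df = k − 1 = 5 − 1 = 4

degrees of freedom = 4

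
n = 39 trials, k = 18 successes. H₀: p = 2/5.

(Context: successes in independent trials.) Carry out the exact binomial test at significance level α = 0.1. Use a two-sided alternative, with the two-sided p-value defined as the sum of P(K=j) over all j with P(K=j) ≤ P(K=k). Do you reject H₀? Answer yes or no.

reject H₀: no

Exact binomial: n=39, k=18, p₀=2/5=0.4000
P(X=j) = C(n,j)·p₀^j·(1−p₀)^(n−j); p = Σ P(X=j) over j with P(X=j) ≤ P(X=18)
p-value (two-sided) = 0.51369
At α=0.1: p ≥ α → fail to reject H₀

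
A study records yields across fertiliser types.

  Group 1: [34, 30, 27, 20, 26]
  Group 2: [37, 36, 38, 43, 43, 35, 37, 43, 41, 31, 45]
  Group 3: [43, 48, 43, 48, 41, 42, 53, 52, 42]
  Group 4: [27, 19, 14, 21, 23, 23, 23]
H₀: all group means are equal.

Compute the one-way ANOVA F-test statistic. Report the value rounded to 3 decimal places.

Group means [27.40, 39.00, 45.78, 21.43], grand mean 35.250
SSB = Σnᵢ(x̄ᵢ−x̄)² = 2797.530; SSW = ΣΣ(x−x̄ᵢ)² = 560.470
MSB = 2797.530/3 = 932.5101; MSW = 560.470/28 = 20.0168
F = MSB/MSW = 46.5864
df = (3, 28)

test statistic = 46.586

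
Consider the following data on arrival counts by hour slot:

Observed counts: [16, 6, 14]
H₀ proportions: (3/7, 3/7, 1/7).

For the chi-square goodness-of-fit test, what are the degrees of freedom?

degrees of freedom = 2

df = k − 1 = 3 − 1 = 2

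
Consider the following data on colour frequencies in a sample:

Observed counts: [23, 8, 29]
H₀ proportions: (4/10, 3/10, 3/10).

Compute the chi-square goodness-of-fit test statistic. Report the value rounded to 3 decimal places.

n = 60; E_i = n·p_i = [24.00, 18.00, 18.00]
χ² = (23−24.00)²/24.00 + (8−18.00)²/18.00 + (29−18.00)²/18.00 = 12.3194
df = 2

test statistic = 12.319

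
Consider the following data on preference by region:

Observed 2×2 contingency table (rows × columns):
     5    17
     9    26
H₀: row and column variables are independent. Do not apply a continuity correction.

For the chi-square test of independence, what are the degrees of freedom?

degrees of freedom = 1

df = (r−1)(c−1) = (2−1)·(2−1) = 1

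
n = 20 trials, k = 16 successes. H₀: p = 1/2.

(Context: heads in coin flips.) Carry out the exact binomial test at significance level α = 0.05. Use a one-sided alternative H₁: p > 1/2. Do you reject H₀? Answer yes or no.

reject H₀: yes

Exact binomial: n=20, k=16, p₀=1/2=0.5000
P(X≥16) from Σ C(n,i)·p₀^i·(1−p₀)^(n−i)
p-value (one-sided, H₁ greater) = 0.00591
At α=0.05: p < α → reject H₀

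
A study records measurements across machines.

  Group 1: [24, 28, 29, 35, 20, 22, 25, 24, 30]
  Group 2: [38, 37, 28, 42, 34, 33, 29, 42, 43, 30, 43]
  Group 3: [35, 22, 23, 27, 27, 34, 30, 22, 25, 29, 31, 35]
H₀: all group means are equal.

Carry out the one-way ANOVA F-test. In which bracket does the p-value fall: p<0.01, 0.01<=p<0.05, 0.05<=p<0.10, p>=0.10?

Group means [26.33, 36.27, 28.33], grand mean 30.500
SSB = Σnᵢ(x̄ᵢ−x̄)² = 579.152; SSW = ΣΣ(x−x̄ᵢ)² = 760.848
MSB = 579.152/2 = 289.5758; MSW = 760.848/29 = 26.2362
F = MSB/MSW = 11.0373
df = (2, 29)
p-value (upper-tail) = 0.00027
→ bracket: p<0.01

p-value bracket: p<0.01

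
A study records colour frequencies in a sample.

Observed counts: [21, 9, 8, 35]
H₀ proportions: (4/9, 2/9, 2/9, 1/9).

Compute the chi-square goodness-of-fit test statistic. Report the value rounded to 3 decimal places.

test statistic = 100.558

n = 73; E_i = n·p_i = [32.44, 16.22, 16.22, 8.11]
χ² = (21−32.44)²/32.44 + (9−16.22)²/16.22 + (8−16.22)²/16.22 + (35−8.11)²/8.11 = 100.5582
df = 3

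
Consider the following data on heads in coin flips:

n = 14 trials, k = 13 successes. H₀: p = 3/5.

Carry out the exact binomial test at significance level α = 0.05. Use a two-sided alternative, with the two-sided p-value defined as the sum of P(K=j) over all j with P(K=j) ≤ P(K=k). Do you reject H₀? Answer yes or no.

reject H₀: yes

Exact binomial: n=14, k=13, p₀=3/5=0.6000
P(X=j) = C(n,j)·p₀^j·(1−p₀)^(n−j); p = Σ P(X=j) over j with P(X=j) ≤ P(X=13)
p-value (two-sided) = 0.01200
At α=0.05: p < α → reject H₀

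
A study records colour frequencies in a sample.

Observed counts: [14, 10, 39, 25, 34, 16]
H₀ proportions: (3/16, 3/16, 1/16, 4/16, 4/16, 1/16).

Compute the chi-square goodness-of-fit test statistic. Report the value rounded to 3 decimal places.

test statistic = 131.092

n = 138; E_i = n·p_i = [25.88, 25.88, 8.62, 34.50, 34.50, 8.62]
χ² = (14−25.88)²/25.88 + (10−25.88)²/25.88 + (39−8.62)²/8.62 + (25−34.50)²/34.50 + (34−34.50)²/34.50 + (16−8.62)²/8.62 = 131.0918
df = 5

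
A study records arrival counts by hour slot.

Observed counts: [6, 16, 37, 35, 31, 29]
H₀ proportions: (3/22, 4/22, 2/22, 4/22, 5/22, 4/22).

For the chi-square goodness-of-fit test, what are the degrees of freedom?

degrees of freedom = 5

df = k − 1 = 6 − 1 = 5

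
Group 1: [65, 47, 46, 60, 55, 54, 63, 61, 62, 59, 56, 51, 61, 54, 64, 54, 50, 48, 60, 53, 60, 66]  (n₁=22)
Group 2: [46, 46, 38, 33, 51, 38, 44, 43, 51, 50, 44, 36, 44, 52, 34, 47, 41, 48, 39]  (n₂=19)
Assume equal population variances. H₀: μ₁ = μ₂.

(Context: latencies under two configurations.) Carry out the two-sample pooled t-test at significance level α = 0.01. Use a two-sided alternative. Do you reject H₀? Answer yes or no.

x̄₁=56.773, s₁=5.984, n₁=22
x̄₂=43.421, s₂=5.853, n₂=19
s_p² = [21·5.984² + 18·5.853²]/39 = 35.0896
SE = √(s_p²·(1/22+1/19)) = 1.8552
t = (56.773−43.421)/1.8552 = 7.1969
df = 39
p-value (two-sided) = 0.00000
At α=0.01: p < α → reject H₀

reject H₀: yes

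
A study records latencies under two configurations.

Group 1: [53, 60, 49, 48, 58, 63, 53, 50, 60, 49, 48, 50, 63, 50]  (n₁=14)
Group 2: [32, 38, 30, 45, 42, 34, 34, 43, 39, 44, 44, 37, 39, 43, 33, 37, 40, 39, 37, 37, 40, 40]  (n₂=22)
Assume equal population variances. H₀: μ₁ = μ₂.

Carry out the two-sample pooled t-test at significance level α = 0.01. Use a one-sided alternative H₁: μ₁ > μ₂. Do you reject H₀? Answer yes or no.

x̄₁=53.857, s₁=5.696, n₁=14
x̄₂=38.500, s₂=4.126, n₂=22
s_p² = [13·5.696² + 21·4.126²]/34 = 22.9181
SE = √(s_p²·(1/14+1/22)) = 1.6367
t = (53.857−38.500)/1.6367 = 9.3831
df = 34
p-value (one-sided, H₁ greater) = 0.00000
At α=0.01: p < α → reject H₀

reject H₀: yes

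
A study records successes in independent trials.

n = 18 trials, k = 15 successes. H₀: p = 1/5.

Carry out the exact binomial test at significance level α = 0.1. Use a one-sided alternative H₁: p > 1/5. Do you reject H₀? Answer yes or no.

reject H₀: yes

Exact binomial: n=18, k=15, p₀=1/5=0.2000
P(X≥15) from Σ C(n,i)·p₀^i·(1−p₀)^(n−i)
p-value (one-sided, H₁ greater) = 0.00000
At α=0.1: p < α → reject H₀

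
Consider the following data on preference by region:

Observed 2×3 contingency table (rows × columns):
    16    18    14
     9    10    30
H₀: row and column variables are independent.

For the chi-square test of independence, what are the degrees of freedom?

df = (r−1)(c−1) = (2−1)·(3−1) = 2

degrees of freedom = 2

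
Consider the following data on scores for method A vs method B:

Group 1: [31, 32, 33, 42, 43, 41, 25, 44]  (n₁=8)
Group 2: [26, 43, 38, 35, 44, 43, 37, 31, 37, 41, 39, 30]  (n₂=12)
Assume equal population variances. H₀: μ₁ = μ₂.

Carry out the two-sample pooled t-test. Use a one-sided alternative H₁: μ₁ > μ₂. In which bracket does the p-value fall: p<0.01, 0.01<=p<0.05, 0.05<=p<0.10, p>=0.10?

p-value bracket: p>=0.10

x̄₁=36.375, s₁=7.009, n₁=8
x̄₂=37.000, s₂=5.657, n₂=12
s_p² = [7·7.009² + 11·5.657²]/18 = 38.6597
SE = √(s_p²·(1/8+1/12)) = 2.8380
t = (36.375−37.000)/2.8380 = -0.2202
df = 18
p-value (one-sided, H₁ greater) = 0.58591
→ bracket: p>=0.10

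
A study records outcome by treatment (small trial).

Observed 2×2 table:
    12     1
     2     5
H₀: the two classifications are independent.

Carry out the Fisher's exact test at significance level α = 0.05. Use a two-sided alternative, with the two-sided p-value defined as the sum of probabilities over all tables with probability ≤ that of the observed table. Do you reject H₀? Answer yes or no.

reject H₀: yes

Margins: r₁=13, r₂=7, c₁=14, c₂=6, n=20
p_obs = C(13,12)·C(7,2)/C(20,14); sum pmf over tables with pmf ≤ p_obs
p-value (two-sided) = 0.00722
At α=0.05: p < α → reject H₀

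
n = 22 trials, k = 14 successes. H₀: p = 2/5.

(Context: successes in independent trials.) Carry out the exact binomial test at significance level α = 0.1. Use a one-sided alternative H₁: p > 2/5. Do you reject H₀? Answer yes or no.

reject H₀: yes

Exact binomial: n=22, k=14, p₀=2/5=0.4000
P(X≥14) from Σ C(n,i)·p₀^i·(1−p₀)^(n−i)
p-value (one-sided, H₁ greater) = 0.02147
At α=0.1: p < α → reject H₀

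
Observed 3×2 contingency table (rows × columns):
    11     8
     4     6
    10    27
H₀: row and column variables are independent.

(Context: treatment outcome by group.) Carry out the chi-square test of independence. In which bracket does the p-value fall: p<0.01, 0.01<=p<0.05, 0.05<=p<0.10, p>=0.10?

p-value bracket: 0.05<=p<0.10

Row totals [19, 10, 37], col totals [25, 41], n=66
χ² = (11−7.20)²/7.20 + (8−11.80)²/11.80 + (4−3.79)²/3.79 + (6−6.21)²/6.21 + (10−14.02)²/14.02 + (27−22.98)²/22.98 = 5.1058
df = 2
p-value (upper-tail) = 0.07786
→ bracket: 0.05<=p<0.10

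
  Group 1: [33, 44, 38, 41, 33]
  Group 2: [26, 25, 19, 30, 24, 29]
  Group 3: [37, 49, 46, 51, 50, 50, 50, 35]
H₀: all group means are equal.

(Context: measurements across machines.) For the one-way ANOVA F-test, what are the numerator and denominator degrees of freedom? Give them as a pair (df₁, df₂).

degrees of freedom = [2, 16]

k = 3 groups, N = 19 total
df = (k−1, N−k) = (3−1, 19−3) = (2, 16)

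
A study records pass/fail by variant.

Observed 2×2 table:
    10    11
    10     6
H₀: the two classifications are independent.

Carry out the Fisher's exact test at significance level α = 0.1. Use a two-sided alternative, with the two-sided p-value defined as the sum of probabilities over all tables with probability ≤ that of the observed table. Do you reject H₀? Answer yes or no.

reject H₀: no

Margins: r₁=21, r₂=16, c₁=20, c₂=17, n=37
p_obs = C(21,10)·C(16,10)/C(37,20); sum pmf over tables with pmf ≤ p_obs
p-value (two-sided) = 0.50847
At α=0.1: p ≥ α → fail to reject H₀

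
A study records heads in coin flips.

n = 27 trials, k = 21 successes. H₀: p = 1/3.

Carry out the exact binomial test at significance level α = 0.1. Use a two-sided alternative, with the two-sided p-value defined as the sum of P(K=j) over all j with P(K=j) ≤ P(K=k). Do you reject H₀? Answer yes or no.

reject H₀: yes

Exact binomial: n=27, k=21, p₀=1/3=0.3333
P(X=j) = C(n,j)·p₀^j·(1−p₀)^(n−j); p = Σ P(X=j) over j with P(X=j) ≤ P(X=21)
p-value (two-sided) = 0.00000
At α=0.1: p < α → reject H₀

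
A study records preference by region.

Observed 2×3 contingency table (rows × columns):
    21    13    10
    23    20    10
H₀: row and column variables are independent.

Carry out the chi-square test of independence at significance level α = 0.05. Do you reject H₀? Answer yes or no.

reject H₀: no

Row totals [44, 53], col totals [44, 33, 20], n=97
χ² = (21−19.96)²/19.96 + (13−14.97)²/14.97 + (10−9.07)²/9.07 + (23−24.04)²/24.04 + (20−18.03)²/18.03 + (10−10.93)²/10.93 = 0.7471
df = 2
p-value (upper-tail) = 0.68827
At α=0.05: p ≥ α → fail to reject H₀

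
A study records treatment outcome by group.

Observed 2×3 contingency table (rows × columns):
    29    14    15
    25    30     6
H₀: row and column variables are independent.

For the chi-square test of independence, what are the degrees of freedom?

df = (r−1)(c−1) = (2−1)·(3−1) = 2

degrees of freedom = 2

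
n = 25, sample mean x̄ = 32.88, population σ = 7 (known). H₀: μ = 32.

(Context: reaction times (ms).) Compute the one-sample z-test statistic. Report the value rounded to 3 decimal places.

test statistic = 0.629

SE = σ/√n = 7/√25 = 1.4000
z = (x̄−μ₀)/SE = (32.88−32)/1.4000 = 0.6286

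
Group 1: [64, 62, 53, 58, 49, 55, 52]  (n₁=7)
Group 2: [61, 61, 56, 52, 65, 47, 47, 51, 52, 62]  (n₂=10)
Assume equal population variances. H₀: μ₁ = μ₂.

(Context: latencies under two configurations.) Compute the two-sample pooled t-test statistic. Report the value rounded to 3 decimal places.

test statistic = 0.246

x̄₁=56.143, s₁=5.460, n₁=7
x̄₂=55.400, s₂=6.518, n₂=10
s_p² = [6·5.460² + 9·6.518²]/15 = 37.4171
SE = √(s_p²·(1/7+1/10)) = 3.0145
t = (56.143−55.400)/3.0145 = 0.2464
df = 15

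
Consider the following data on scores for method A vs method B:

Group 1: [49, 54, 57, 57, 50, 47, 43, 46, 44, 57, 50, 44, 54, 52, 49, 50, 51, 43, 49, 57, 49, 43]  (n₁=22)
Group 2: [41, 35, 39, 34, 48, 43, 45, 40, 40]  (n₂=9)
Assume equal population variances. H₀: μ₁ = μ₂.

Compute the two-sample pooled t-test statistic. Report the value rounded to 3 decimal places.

x̄₁=49.773, s₁=4.780, n₁=22
x̄₂=40.556, s₂=4.447, n₂=9
s_p² = [21·4.780² + 8·4.447²]/29 = 22.0030
SE = √(s_p²·(1/22+1/9)) = 1.8560
t = (49.773−40.556)/1.8560 = 4.9660
df = 29

test statistic = 4.966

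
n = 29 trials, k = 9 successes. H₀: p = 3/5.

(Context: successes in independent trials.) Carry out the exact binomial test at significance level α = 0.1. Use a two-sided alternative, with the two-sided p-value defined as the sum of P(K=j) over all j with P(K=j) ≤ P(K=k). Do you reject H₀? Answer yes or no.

Exact binomial: n=29, k=9, p₀=3/5=0.6000
P(X=j) = C(n,j)·p₀^j·(1−p₀)^(n−j); p = Σ P(X=j) over j with P(X=j) ≤ P(X=9)
p-value (two-sided) = 0.00200
At α=0.1: p < α → reject H₀

reject H₀: yes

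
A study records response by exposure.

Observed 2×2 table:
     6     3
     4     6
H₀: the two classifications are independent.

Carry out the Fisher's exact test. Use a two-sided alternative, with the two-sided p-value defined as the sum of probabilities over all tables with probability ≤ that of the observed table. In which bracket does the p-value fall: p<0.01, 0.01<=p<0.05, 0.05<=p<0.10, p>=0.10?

Margins: r₁=9, r₂=10, c₁=10, c₂=9, n=19
p_obs = C(9,6)·C(10,4)/C(19,10); sum pmf over tables with pmf ≤ p_obs
p-value (two-sided) = 0.36985
→ bracket: p>=0.10

p-value bracket: p>=0.10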